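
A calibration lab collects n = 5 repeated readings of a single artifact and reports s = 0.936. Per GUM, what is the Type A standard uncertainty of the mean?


u_A = s / sqrt(n)
u_A = 0.936 / sqrt(5)
u_A = 0.936 / 2.236068
u_A = 0.4186

0.4186


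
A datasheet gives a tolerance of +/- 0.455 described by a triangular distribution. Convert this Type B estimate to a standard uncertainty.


u_B = half_width / sqrt(6)
u_B = 0.455 / 2.4494897
u_B = 0.1858

0.1858


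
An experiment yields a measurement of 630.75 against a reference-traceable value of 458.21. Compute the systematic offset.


Systematic error = measured - true
= 630.75 - 458.21
= 172.5400

172.5400


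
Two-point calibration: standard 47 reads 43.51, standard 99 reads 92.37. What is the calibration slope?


slope = (y2 - y1) / (x2 - x1)
= (92.37 - 43.51) / (99 - 47)
= 48.8600 / 52
= 0.9396

0.9396


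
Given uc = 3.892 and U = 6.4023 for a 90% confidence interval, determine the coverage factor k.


k = U / uc
k = 6.4023 / 3.892
k = 1.645

1.645


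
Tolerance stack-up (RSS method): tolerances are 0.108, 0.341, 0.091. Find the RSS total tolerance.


RSS = sqrt(0.108^2 + 0.341^2 + 0.091^2)
= sqrt(0.136226)
= 0.3691

0.3691


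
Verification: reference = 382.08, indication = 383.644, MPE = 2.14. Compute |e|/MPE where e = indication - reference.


e = indication - reference = 383.644 - 382.08 = 1.5640
|e| = 1.5640
ratio = |e| / MPE = 1.5640 / 2.14
ratio = 0.7308

0.7308


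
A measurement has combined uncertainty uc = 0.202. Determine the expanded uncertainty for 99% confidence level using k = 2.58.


U = k * uc
U = 2.58 * 0.202
U = 0.5212

0.5212


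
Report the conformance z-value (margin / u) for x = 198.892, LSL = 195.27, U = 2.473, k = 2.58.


u = U / k = 2.473 / 2.58 = 0.95852713
margin = |LSL - x| = |195.27 - 198.892| = 3.622
z = margin / u = 3.622 / 0.95852713
z = 3.7787

3.7787


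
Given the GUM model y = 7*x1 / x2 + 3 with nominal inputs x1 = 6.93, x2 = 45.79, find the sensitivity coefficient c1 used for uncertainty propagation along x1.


y = 7*x1 / x2 + 3
dy/dx1 = 7/x2
Evaluate at x2 = 45.79: c1 = 7 / 45.79
c1 = 0.1529

0.1529


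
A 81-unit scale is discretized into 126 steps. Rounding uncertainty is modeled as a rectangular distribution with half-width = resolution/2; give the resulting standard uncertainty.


resolution = range / divisions
resolution = 81 / 126 = 0.64285714
u_res = resolution / (2*sqrt(3))
u_res = 0.64285714 / 3.4641016
u_res = 0.1856

0.1856


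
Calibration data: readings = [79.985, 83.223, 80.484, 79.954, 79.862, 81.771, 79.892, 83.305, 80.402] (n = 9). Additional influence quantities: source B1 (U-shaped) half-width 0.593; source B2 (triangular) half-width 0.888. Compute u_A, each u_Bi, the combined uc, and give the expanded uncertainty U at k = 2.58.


mean = (79.985 + 83.223 + 80.484 + 79.954 + 79.862 + 81.771 + 79.892 + 83.305 + 80.402) / 9 = 80.98644444
s = sqrt(sum((x - mean)^2)/(n-1)) = 1.4194387
u_A = s / sqrt(n) = 1.4194387 / sqrt(9) = 0.47314623
u_B1 = 0.593 / sqrt(2) = 0.41931432
u_B2 = 0.888 / sqrt(6) = 0.36252448
uc = sqrt(0.47314623^2 + 0.41931432^2 + 0.36252448^2) = 0.72877696
U = k * uc = 2.58 * 0.72877696
U = 1.8802

1.8802


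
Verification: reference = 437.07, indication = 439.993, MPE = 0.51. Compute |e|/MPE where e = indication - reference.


e = indication - reference = 439.993 - 437.07 = 2.9230
|e| = 2.9230
ratio = |e| / MPE = 2.9230 / 0.51
ratio = 5.7314

5.7314


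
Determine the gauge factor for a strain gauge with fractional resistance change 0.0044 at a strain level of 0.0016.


GF = (dR/R) / epsilon
= 0.0044 / 0.0016
= 2.7500

2.7500


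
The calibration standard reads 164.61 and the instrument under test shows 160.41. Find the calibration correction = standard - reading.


Correction = standard - reading
= 164.61 - 160.41
= 4.2000

4.2000


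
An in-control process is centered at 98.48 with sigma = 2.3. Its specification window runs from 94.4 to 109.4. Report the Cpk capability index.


Cpu = (USL - mean) / (3*sigma) = (109.4 - 98.48) / (3*2.3) = 1.5826
Cpl = (mean - LSL) / (3*sigma) = (98.48 - 94.4) / (3*2.3) = 0.5913
Cpk = min(Cpu, Cpl) = 0.5913

0.5913


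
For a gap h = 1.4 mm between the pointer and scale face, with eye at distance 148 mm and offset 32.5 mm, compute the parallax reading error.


error = h * offset / d
= 1.4 * 32.5 / 148
= 0.3074

0.3074


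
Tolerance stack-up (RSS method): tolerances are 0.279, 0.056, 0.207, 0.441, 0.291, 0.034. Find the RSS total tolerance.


RSS = sqrt(0.279^2 + 0.056^2 + 0.207^2 + 0.441^2 + 0.291^2 + 0.034^2)
= sqrt(0.404144)
= 0.6357

0.6357


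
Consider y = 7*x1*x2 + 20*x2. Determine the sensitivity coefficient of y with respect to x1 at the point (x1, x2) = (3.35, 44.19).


y = 7*x1*x2 + 20*x2
dy/dx1 = 7*x2
Evaluate at x2 = 44.19: c1 = 7 * 44.19
c1 = 309.3300

309.3300


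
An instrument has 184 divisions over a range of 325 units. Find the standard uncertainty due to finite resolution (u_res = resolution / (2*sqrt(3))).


resolution = range / divisions
resolution = 325 / 184 = 1.7663043
u_res = resolution / (2*sqrt(3))
u_res = 1.7663043 / 3.4641016
u_res = 0.5099

0.5099


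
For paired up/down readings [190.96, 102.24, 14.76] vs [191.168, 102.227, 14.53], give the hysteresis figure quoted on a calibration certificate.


|190.96 - 191.168| = 0.2080
|102.24 - 102.227| = 0.0130
|14.76 - 14.53| = 0.2300
hysteresis = max(diffs) = 0.2300

0.2300


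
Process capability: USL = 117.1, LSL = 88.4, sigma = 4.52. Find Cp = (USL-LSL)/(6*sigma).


Cp = (USL - LSL) / (6 * sigma)
= (117.1 - 88.4) / (6 * 4.52)
= 28.7000 / 27.1200
= 1.0583

1.0583


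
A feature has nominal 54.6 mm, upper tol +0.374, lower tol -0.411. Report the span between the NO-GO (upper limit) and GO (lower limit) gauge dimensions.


GO = nominal - lower_tol (smallest hole = maximum material condition)
GO = 54.6 - 0.411 = 54.189
NO-GO = nominal + upper_tol (largest hole = least material condition)
NO-GO = 54.6 + 0.374 = 54.974
spread = NO-GO - GO = 54.974 - 54.189 = 0.7850

0.7850


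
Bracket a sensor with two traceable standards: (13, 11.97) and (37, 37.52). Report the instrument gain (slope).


slope = (y2 - y1) / (x2 - x1)
= (37.52 - 11.97) / (37 - 13)
= 25.5500 / 24
= 1.0646

1.0646


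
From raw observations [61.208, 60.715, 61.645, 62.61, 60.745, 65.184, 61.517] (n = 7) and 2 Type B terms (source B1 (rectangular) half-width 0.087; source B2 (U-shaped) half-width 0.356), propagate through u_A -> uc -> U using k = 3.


mean = (61.208 + 60.715 + 61.645 + 62.61 + 60.745 + 65.184 + 61.517) / 7 = 61.94628571
s = sqrt(sum((x - mean)^2)/(n-1)) = 1.5653853
u_A = s / sqrt(n) = 1.5653853 / sqrt(7) = 0.59166003
u_B1 = 0.087 / sqrt(3) = 0.050229473
u_B2 = 0.356 / sqrt(2) = 0.25173001
uc = sqrt(0.59166003^2 + 0.050229473^2 + 0.25173001^2) = 0.64494386
U = k * uc = 3 * 0.64494386
U = 1.9348

1.9348


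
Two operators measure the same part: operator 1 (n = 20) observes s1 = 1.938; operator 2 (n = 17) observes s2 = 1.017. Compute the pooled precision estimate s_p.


s_p = sqrt(((n1-1)*s1^2 + (n2-1)*s2^2) / (n1+n2-2))
numerator = (20-1)*1.938^2 + (17-1)*1.017^2 = 71.361036 + 16.548624 = 87.90966
denominator = 20 + 17 - 2 = 35
s_p^2 = 87.90966 / 35 = 2.5117046
s_p = sqrt(2.5117046) = 1.5848

1.5848


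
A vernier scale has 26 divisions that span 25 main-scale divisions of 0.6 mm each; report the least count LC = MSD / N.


LC = MSD / n_div
= 0.6 / 26
= 0.0231

0.0231


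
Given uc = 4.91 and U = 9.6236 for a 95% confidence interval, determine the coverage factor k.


k = U / uc
k = 9.6236 / 4.91
k = 1.96

1.96


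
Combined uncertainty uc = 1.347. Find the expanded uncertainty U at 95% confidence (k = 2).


U = k * uc
U = 2 * 1.347
U = 2.6940

2.6940


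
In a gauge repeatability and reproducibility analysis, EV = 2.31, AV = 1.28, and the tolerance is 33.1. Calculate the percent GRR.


GRR = sqrt(EV^2 + AV^2) = sqrt(2.31^2 + 1.28^2) = 2.6409279
%GRR = GRR / tol * 100 = 2.6409279 / 33.1 * 100
%GRR = 7.9786

7.9786


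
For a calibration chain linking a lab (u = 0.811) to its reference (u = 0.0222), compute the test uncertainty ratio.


TUR = u_lab / u_ref
= 0.811 / 0.0222
= 36.5315

36.5315


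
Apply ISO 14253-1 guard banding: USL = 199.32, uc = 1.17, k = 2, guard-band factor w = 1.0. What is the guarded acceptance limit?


U = k * uc = 2 * 1.17 = 2.34
guard band g = w * U = 1.0 * 2.34 = 2.34
AL = USL - g = 199.32 - 2.34
AL = 196.9800

196.9800


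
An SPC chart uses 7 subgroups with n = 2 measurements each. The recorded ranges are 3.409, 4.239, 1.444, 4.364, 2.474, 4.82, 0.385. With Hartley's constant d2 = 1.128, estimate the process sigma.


R_bar = (3.409 + 4.239 + 1.444 + 4.364 + 2.474 + 4.82 + 0.385) / 7
R_bar = 21.135 / 7 = 3.0192857
sigma_hat = R_bar / d2 = 3.0192857 / 1.128 = 2.6767

2.6767


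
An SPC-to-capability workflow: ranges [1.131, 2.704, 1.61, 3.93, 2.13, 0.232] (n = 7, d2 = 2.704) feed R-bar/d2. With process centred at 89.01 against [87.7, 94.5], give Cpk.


R_bar = (1.131 + 2.704 + 1.61 + 3.93 + 2.13 + 0.232) / 6 = 1.9561667
sigma = R_bar / d2 = 1.9561667 / 2.704 = 0.72343443
Cp = (USL - LSL)/(6*sigma) = (94.5 - 87.7)/(6*0.72343443) = 1.5666
Cpu = (94.5 - 89.01)/(3*0.72343443) = 2.5296
Cpl = (89.01 - 87.7)/(3*0.72343443) = 0.6036
Cpk = min(Cpu, Cpl) = 0.6036

0.6036


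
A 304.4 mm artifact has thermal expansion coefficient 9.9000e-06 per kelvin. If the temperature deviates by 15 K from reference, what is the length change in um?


dL = L * alpha * dT
= 304.4 * 9.9000e-06 * 15
= 0.0452034 mm
dL_um = 0.0452034 * 1000 = 45.2034 um

45.2034


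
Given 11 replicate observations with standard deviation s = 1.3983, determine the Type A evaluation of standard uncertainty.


u_A = s / sqrt(n)
u_A = 1.3983 / sqrt(11)
u_A = 1.3983 / 3.3166248
u_A = 0.4216

0.4216


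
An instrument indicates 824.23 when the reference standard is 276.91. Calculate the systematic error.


Systematic error = measured - true
= 824.23 - 276.91
= 547.3200

547.3200


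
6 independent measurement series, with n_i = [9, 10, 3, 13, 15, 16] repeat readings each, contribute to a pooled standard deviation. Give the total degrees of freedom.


nu = sum_i (n_i - 1)
nu = ((9 - 1) + (10 - 1) + (3 - 1) + (13 - 1) + (15 - 1) + (16 - 1))
nu = 8 + 9 + 2 + 12 + 14 + 15
nu = 60

60


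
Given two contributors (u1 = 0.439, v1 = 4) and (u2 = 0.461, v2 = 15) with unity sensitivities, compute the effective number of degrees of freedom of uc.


uc = sqrt(u1^2 + u2^2) = sqrt(0.439^2 + 0.461^2) = 0.63658621
v_eff = uc^4 / (u1^4/v1 + u2^4/v2)
= 0.63658621^4 / (0.439^4/4 + 0.461^4/15)
= 0.16422108 / 0.012296358
v_eff = 13.3553

13.3553


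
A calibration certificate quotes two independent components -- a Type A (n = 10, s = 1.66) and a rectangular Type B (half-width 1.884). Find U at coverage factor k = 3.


u_A = s / sqrt(n) = 1.66 / sqrt(10) = 0.52493809
u_B = half_width / sqrt(3) = 1.884 / sqrt(3) = 1.0877279
uc = sqrt(u_A^2 + u_B^2) = sqrt(0.52493809^2 + 1.0877279^2) = 1.2077715
U = k * uc = 3 * 1.2077715
U = 3.6233

3.6233


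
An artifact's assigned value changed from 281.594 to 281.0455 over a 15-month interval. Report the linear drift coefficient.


rate = (v2 - v1) / months
= (281.0455 - 281.594) / 15
= -0.5485 / 15
= -0.0366

-0.0366


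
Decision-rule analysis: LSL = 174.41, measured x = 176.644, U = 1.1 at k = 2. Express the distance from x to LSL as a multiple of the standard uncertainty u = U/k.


u = U / k = 1.1 / 2 = 0.55
margin = |LSL - x| = |174.41 - 176.644| = 2.234
z = margin / u = 2.234 / 0.55
z = 4.0618

4.0618


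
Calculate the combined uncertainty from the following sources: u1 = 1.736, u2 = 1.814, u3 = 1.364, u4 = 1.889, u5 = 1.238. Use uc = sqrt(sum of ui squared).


uc = sqrt(1.736^2 + 1.814^2 + 1.364^2 + 1.889^2 + 1.238^2)
uc = sqrt(13.265753)
uc = 3.6422

3.6422


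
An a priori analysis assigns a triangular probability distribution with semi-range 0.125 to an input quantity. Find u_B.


u_B = half_width / sqrt(6)
u_B = 0.125 / 2.4494897
u_B = 0.0510

0.0510


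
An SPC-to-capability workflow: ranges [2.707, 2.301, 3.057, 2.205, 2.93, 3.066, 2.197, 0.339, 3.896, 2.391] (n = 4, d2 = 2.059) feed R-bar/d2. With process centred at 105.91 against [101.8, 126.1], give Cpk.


R_bar = (2.707 + 2.301 + 3.057 + 2.205 + 2.93 + 3.066 + 2.197 + 0.339 + 3.896 + 2.391) / 10 = 2.5089
sigma = R_bar / d2 = 2.5089 / 2.059 = 1.2185041
Cp = (USL - LSL)/(6*sigma) = (126.1 - 101.8)/(6*1.2185041) = 3.3237
Cpu = (126.1 - 105.91)/(3*1.2185041) = 5.5232
Cpl = (105.91 - 101.8)/(3*1.2185041) = 1.1243
Cpk = min(Cpu, Cpl) = 1.1243

1.1243


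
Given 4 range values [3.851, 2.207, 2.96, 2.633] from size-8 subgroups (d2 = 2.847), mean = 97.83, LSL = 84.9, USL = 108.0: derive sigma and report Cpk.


R_bar = (3.851 + 2.207 + 2.96 + 2.633) / 4 = 2.91275
sigma = R_bar / d2 = 2.91275 / 2.847 = 1.0230945
Cp = (USL - LSL)/(6*sigma) = (108.0 - 84.9)/(6*1.0230945) = 3.7631
Cpu = (108.0 - 97.83)/(3*1.0230945) = 3.3135
Cpl = (97.83 - 84.9)/(3*1.0230945) = 4.2127
Cpk = min(Cpu, Cpl) = 3.3135

3.3135


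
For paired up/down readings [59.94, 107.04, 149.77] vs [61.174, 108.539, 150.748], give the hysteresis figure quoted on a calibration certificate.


|59.94 - 61.174| = 1.2340
|107.04 - 108.539| = 1.4990
|149.77 - 150.748| = 0.9780
hysteresis = max(diffs) = 1.4990

1.4990


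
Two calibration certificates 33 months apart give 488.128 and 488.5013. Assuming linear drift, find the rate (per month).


rate = (v2 - v1) / months
= (488.5013 - 488.128) / 33
= 0.3733 / 33
= 0.0113

0.0113


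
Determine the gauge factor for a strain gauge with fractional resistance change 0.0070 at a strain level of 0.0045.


GF = (dR/R) / epsilon
= 0.0070 / 0.0045
= 1.5556

1.5556


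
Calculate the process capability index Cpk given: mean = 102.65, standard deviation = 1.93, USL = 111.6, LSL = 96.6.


Cpu = (USL - mean) / (3*sigma) = (111.6 - 102.65) / (3*1.93) = 1.5458
Cpl = (mean - LSL) / (3*sigma) = (102.65 - 96.6) / (3*1.93) = 1.0449
Cpk = min(Cpu, Cpl) = 1.0449

1.0449


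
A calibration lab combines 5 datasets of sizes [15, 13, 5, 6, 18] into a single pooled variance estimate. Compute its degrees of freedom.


nu = sum_i (n_i - 1)
nu = ((15 - 1) + (13 - 1) + (5 - 1) + (6 - 1) + (18 - 1))
nu = 14 + 12 + 4 + 5 + 17
nu = 52

52


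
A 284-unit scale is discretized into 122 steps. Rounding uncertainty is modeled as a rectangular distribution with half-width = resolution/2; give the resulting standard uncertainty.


resolution = range / divisions
resolution = 284 / 122 = 2.3278689
u_res = resolution / (2*sqrt(3))
u_res = 2.3278689 / 3.4641016
u_res = 0.6720

0.6720


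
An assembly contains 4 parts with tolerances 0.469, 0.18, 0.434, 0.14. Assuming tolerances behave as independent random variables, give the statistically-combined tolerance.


RSS = sqrt(0.469^2 + 0.18^2 + 0.434^2 + 0.14^2)
= sqrt(0.460317)
= 0.6785

0.6785


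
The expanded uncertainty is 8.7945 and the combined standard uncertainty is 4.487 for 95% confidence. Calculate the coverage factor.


k = U / uc
k = 8.7945 / 4.487
k = 1.96

1.96


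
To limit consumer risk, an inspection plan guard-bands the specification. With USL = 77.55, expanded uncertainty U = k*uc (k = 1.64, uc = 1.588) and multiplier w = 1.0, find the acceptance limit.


U = k * uc = 1.64 * 1.588 = 2.60432
guard band g = w * U = 1.0 * 2.60432 = 2.60432
AL = USL - g = 77.55 - 2.60432
AL = 74.9457

74.9457


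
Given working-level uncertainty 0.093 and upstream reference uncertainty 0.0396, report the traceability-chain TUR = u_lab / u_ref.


TUR = u_lab / u_ref
= 0.093 / 0.0396
= 2.3485

2.3485


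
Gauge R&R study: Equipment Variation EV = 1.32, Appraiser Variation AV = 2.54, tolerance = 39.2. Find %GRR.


GRR = sqrt(EV^2 + AV^2) = sqrt(1.32^2 + 2.54^2) = 2.8625164
%GRR = GRR / tol * 100 = 2.8625164 / 39.2 * 100
%GRR = 7.3023

7.3023


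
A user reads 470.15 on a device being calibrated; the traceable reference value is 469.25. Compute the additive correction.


Correction = standard - reading
= 469.25 - 470.15
= -0.9000

-0.9000


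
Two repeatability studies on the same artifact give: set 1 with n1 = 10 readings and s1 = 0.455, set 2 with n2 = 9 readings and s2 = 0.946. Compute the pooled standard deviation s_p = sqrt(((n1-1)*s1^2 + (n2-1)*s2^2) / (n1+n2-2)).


s_p = sqrt(((n1-1)*s1^2 + (n2-1)*s2^2) / (n1+n2-2))
numerator = (10-1)*0.455^2 + (9-1)*0.946^2 = 1.863225 + 7.159328 = 9.022553
denominator = 10 + 9 - 2 = 17
s_p^2 = 9.022553 / 17 = 0.53073841
s_p = sqrt(0.53073841) = 0.7285

0.7285


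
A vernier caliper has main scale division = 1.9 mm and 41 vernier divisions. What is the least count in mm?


LC = MSD / n_div
= 1.9 / 41
= 0.0463

0.0463


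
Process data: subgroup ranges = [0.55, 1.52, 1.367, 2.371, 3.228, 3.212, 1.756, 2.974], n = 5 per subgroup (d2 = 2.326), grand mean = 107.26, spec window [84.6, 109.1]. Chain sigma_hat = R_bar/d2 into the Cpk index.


R_bar = (0.55 + 1.52 + 1.367 + 2.371 + 3.228 + 3.212 + 1.756 + 2.974) / 8 = 2.12225
sigma = R_bar / d2 = 2.12225 / 2.326 = 0.91240327
Cp = (USL - LSL)/(6*sigma) = (109.1 - 84.6)/(6*0.91240327) = 4.4754
Cpu = (109.1 - 107.26)/(3*0.91240327) = 0.6722
Cpl = (107.26 - 84.6)/(3*0.91240327) = 8.2785
Cpk = min(Cpu, Cpl) = 0.6722

0.6722


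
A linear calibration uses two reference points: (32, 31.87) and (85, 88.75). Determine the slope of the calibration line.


slope = (y2 - y1) / (x2 - x1)
= (88.75 - 31.87) / (85 - 32)
= 56.8800 / 53
= 1.0732

1.0732


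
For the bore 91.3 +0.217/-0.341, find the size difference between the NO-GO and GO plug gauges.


GO = nominal - lower_tol (smallest hole = maximum material condition)
GO = 91.3 - 0.341 = 90.959
NO-GO = nominal + upper_tol (largest hole = least material condition)
NO-GO = 91.3 + 0.217 = 91.517
spread = NO-GO - GO = 91.517 - 90.959 = 0.5580

0.5580


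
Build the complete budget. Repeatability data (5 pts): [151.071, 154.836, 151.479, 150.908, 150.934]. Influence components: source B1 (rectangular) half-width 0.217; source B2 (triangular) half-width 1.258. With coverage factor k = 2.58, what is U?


mean = (151.071 + 154.836 + 151.479 + 150.908 + 150.934) / 5 = 151.8456
s = sqrt(sum((x - mean)^2)/(n-1)) = 1.6872315
u_A = s / sqrt(n) = 1.6872315 / sqrt(5) = 0.75455287
u_B1 = 0.217 / sqrt(3) = 0.12528501
u_B2 = 1.258 / sqrt(6) = 0.51357635
uc = sqrt(0.75455287^2 + 0.12528501^2 + 0.51357635^2) = 0.92130724
U = k * uc = 2.58 * 0.92130724
U = 2.3770

2.3770


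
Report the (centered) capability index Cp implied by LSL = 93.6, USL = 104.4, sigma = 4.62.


Cp = (USL - LSL) / (6 * sigma)
= (104.4 - 93.6) / (6 * 4.62)
= 10.8000 / 27.7200
= 0.3896

0.3896


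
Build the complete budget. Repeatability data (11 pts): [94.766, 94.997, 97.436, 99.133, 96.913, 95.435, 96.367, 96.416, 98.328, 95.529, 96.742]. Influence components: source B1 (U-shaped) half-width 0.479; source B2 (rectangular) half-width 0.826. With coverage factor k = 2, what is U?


mean = (94.766 + 94.997 + 97.436 + 99.133 + 96.913 + 95.435 + 96.367 + 96.416 + 98.328 + 95.529 + 96.742) / 11 = 96.55109091
s = sqrt(sum((x - mean)^2)/(n-1)) = 1.3681508
u_A = s / sqrt(n) = 1.3681508 / sqrt(11) = 0.41251299
u_B1 = 0.479 / sqrt(2) = 0.33870415
u_B2 = 0.826 / sqrt(3) = 0.47689132
uc = sqrt(0.41251299^2 + 0.33870415^2 + 0.47689132^2) = 0.71576029
U = k * uc = 2 * 0.71576029
U = 1.4315

1.4315


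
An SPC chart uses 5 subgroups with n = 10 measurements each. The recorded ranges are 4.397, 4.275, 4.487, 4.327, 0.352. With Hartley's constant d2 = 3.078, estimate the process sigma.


R_bar = (4.397 + 4.275 + 4.487 + 4.327 + 0.352) / 5
R_bar = 17.838 / 5 = 3.5676
sigma_hat = R_bar / d2 = 3.5676 / 3.078 = 1.1591

1.1591


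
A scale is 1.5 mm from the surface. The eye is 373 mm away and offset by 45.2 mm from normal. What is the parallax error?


error = h * offset / d
= 1.5 * 45.2 / 373
= 0.1818

0.1818


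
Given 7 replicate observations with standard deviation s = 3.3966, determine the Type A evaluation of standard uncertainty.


u_A = s / sqrt(n)
u_A = 3.3966 / sqrt(7)
u_A = 3.3966 / 2.6457513
u_A = 1.2838

1.2838


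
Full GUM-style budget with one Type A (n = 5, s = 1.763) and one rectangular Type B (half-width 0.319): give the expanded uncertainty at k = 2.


u_A = s / sqrt(n) = 1.763 / sqrt(5) = 0.78843757
u_B = half_width / sqrt(3) = 0.319 / sqrt(3) = 0.18417474
uc = sqrt(u_A^2 + u_B^2) = sqrt(0.78843757^2 + 0.18417474^2) = 0.80966298
U = k * uc = 2 * 0.80966298
U = 1.6193

1.6193


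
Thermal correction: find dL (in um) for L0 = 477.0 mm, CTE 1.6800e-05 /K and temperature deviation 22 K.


dL = L * alpha * dT
= 477.0 * 1.6800e-05 * 22
= 0.1762992 mm
dL_um = 0.1762992 * 1000 = 176.2992 um

176.2992


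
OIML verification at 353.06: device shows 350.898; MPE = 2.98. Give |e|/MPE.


e = indication - reference = 350.898 - 353.06 = -2.1620
|e| = 2.1620
ratio = |e| / MPE = 2.1620 / 2.98
ratio = 0.7255

0.7255


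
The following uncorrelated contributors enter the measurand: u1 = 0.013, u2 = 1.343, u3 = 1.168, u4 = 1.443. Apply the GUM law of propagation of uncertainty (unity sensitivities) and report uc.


uc = sqrt(0.013^2 + 1.343^2 + 1.168^2 + 1.443^2)
uc = sqrt(5.250291)
uc = 2.2914

2.2914


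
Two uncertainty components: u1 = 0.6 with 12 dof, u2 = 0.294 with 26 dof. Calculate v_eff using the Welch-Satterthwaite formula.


uc = sqrt(u1^2 + u2^2) = sqrt(0.6^2 + 0.294^2) = 0.66815866
v_eff = uc^4 / (u1^4/v1 + u2^4/v2)
= 0.66815866^4 / (0.6^4/12 + 0.294^4/26)
= 0.1993051 / 0.011087353
v_eff = 17.9759

17.9759


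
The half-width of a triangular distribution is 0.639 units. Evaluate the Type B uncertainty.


u_B = half_width / sqrt(6)
u_B = 0.639 / 2.4494897
u_B = 0.2609

0.2609


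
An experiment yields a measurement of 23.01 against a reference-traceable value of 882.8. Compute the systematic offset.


Systematic error = measured - true
= 23.01 - 882.8
= -859.7900

-859.7900


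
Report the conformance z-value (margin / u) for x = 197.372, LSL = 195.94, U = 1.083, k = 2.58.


u = U / k = 1.083 / 2.58 = 0.41976744
margin = |LSL - x| = |195.94 - 197.372| = 1.432
z = margin / u = 1.432 / 0.41976744
z = 3.4114

3.4114


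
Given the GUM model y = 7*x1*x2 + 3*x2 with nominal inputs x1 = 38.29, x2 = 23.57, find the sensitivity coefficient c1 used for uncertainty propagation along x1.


y = 7*x1*x2 + 3*x2
dy/dx1 = 7*x2
Evaluate at x2 = 23.57: c1 = 7 * 23.57
c1 = 164.9900

164.9900


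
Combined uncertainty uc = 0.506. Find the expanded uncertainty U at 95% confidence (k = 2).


U = k * uc
U = 2 * 0.506
U = 1.0120

1.0120


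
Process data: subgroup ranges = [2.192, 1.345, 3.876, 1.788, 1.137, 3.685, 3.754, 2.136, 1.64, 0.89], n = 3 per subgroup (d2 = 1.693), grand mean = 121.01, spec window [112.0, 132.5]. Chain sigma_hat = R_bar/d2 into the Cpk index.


R_bar = (2.192 + 1.345 + 3.876 + 1.788 + 1.137 + 3.685 + 3.754 + 2.136 + 1.64 + 0.89) / 10 = 2.2443
sigma = R_bar / d2 = 2.2443 / 1.693 = 1.325635
Cp = (USL - LSL)/(6*sigma) = (132.5 - 112.0)/(6*1.325635) = 2.5774
Cpu = (132.5 - 121.01)/(3*1.325635) = 2.8892
Cpl = (121.01 - 112.0)/(3*1.325635) = 2.2656
Cpk = min(Cpu, Cpl) = 2.2656

2.2656


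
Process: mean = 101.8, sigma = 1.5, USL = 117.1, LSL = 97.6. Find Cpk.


Cpu = (USL - mean) / (3*sigma) = (117.1 - 101.8) / (3*1.5) = 3.4000
Cpl = (mean - LSL) / (3*sigma) = (101.8 - 97.6) / (3*1.5) = 0.9333
Cpk = min(Cpu, Cpl) = 0.9333

0.9333


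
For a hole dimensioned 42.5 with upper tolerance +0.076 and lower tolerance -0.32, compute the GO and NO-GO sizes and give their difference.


GO = nominal - lower_tol (smallest hole = maximum material condition)
GO = 42.5 - 0.32 = 42.18
NO-GO = nominal + upper_tol (largest hole = least material condition)
NO-GO = 42.5 + 0.076 = 42.576
spread = NO-GO - GO = 42.576 - 42.18 = 0.3960

0.3960


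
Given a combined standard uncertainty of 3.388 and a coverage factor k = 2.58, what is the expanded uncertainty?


U = k * uc
U = 2.58 * 3.388
U = 8.7410

8.7410


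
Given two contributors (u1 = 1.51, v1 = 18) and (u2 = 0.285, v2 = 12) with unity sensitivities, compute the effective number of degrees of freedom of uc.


uc = sqrt(u1^2 + u2^2) = sqrt(1.51^2 + 0.285^2) = 1.5366603
v_eff = uc^4 / (u1^4/v1 + u2^4/v2)
= 1.5366603^4 / (1.51^4/18 + 0.285^4/12)
= 5.5758552 / 0.28937513
v_eff = 19.2686

19.2686


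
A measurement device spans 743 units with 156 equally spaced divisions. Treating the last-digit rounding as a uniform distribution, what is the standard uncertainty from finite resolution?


resolution = range / divisions
resolution = 743 / 156 = 4.7628205
u_res = resolution / (2*sqrt(3))
u_res = 4.7628205 / 3.4641016
u_res = 1.3749

1.3749


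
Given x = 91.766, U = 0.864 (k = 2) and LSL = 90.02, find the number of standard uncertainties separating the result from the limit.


u = U / k = 0.864 / 2 = 0.432
margin = |LSL - x| = |90.02 - 91.766| = 1.746
z = margin / u = 1.746 / 0.432
z = 4.0417

4.0417


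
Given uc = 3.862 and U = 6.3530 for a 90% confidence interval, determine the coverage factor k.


k = U / uc
k = 6.3530 / 3.862
k = 1.645

1.645


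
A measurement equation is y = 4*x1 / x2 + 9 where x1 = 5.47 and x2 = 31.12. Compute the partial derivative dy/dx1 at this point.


y = 4*x1 / x2 + 9
dy/dx1 = 4/x2
Evaluate at x2 = 31.12: c1 = 4 / 31.12
c1 = 0.1285

0.1285


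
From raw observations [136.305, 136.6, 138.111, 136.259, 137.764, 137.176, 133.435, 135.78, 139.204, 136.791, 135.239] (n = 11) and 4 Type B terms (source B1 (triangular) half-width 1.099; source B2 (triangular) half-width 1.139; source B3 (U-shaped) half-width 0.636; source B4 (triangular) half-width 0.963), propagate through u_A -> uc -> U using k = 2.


mean = (136.305 + 136.6 + 138.111 + 136.259 + 137.764 + 137.176 + 133.435 + 135.78 + 139.204 + 136.791 + 135.239) / 11 = 136.6058182
s = sqrt(sum((x - mean)^2)/(n-1)) = 1.5340134
u_A = s / sqrt(n) = 1.5340134 / sqrt(11) = 0.46252244
u_B1 = 1.099 / sqrt(6) = 0.44866487
u_B2 = 1.139 / sqrt(6) = 0.4649948
u_B3 = 0.636 / sqrt(2) = 0.44971991
u_B4 = 0.963 / sqrt(6) = 0.3931431
uc = sqrt(0.46252244^2 + 0.44866487^2 + 0.4649948^2 + 0.44971991^2 + 0.3931431^2) = 0.99411108
U = k * uc = 2 * 0.99411108
U = 1.9882

1.9882


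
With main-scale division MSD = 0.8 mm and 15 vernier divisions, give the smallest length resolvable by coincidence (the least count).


LC = MSD / n_div
= 0.8 / 15
= 0.0533

0.0533


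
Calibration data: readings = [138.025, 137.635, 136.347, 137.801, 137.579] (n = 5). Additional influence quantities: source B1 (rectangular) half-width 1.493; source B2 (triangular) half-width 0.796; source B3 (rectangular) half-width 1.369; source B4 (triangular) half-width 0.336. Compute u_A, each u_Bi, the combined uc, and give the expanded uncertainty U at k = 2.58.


mean = (138.025 + 137.635 + 136.347 + 137.801 + 137.579) / 5 = 137.4774
s = sqrt(sum((x - mean)^2)/(n-1)) = 0.65527613
u_A = s / sqrt(n) = 0.65527613 / sqrt(5) = 0.29304839
u_B1 = 1.493 / sqrt(3) = 0.86198395
u_B2 = 0.796 / sqrt(6) = 0.32496564
u_B3 = 1.369 / sqrt(3) = 0.79039252
u_B4 = 0.336 / sqrt(6) = 0.13717143
uc = sqrt(0.29304839^2 + 0.86198395^2 + 0.32496564^2 + 0.79039252^2 + 0.13717143^2) = 1.2561977
U = k * uc = 2.58 * 1.2561977
U = 3.2410

3.2410


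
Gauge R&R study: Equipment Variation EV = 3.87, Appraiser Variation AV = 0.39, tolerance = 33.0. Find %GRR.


GRR = sqrt(EV^2 + AV^2) = sqrt(3.87^2 + 0.39^2) = 3.8896015
%GRR = GRR / tol * 100 = 3.8896015 / 33.0 * 100
%GRR = 11.7867

11.7867


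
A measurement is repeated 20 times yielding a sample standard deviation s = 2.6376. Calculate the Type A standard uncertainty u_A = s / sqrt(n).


u_A = s / sqrt(n)
u_A = 2.6376 / sqrt(20)
u_A = 2.6376 / 4.472136
u_A = 0.5898

0.5898


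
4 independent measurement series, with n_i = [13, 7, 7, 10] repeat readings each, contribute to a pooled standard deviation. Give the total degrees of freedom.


nu = sum_i (n_i - 1)
nu = ((13 - 1) + (7 - 1) + (7 - 1) + (10 - 1))
nu = 12 + 6 + 6 + 9
nu = 33

33


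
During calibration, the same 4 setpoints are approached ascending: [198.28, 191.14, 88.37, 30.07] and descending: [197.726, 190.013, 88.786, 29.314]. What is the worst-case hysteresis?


|198.28 - 197.726| = 0.5540
|191.14 - 190.013| = 1.1270
|88.37 - 88.786| = 0.4160
|30.07 - 29.314| = 0.7560
hysteresis = max(diffs) = 1.1270

1.1270


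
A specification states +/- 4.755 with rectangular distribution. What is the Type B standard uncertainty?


u_B = half_width / sqrt(3)
u_B = 4.755 / 1.7320508
u_B = 2.7453

2.7453


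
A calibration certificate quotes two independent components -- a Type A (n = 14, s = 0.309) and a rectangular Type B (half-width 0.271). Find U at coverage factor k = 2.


u_A = s / sqrt(n) = 0.309 / sqrt(14) = 0.082583724
u_B = half_width / sqrt(3) = 0.271 / sqrt(3) = 0.15646192
uc = sqrt(u_A^2 + u_B^2) = sqrt(0.082583724^2 + 0.15646192^2) = 0.1769192
U = k * uc = 2 * 0.1769192
U = 0.3538

0.3538


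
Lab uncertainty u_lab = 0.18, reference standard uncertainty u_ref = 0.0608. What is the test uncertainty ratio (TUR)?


TUR = u_lab / u_ref
= 0.18 / 0.0608
= 2.9605

2.9605


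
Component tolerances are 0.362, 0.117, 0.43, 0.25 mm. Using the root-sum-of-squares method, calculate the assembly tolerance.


RSS = sqrt(0.362^2 + 0.117^2 + 0.43^2 + 0.25^2)
= sqrt(0.392133)
= 0.6262

0.6262


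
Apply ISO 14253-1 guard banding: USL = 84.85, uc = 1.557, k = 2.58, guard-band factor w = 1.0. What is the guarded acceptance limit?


U = k * uc = 2.58 * 1.557 = 4.01706
guard band g = w * U = 1.0 * 4.01706 = 4.01706
AL = USL - g = 84.85 - 4.01706
AL = 80.8329

80.8329


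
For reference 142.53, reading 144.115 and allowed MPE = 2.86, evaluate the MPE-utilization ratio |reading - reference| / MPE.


e = indication - reference = 144.115 - 142.53 = 1.5850
|e| = 1.5850
ratio = |e| / MPE = 1.5850 / 2.86
ratio = 0.5542

0.5542


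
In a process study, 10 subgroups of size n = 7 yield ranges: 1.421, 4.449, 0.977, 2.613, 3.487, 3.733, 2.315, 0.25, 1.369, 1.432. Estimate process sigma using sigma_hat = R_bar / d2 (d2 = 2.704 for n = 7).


R_bar = (1.421 + 4.449 + 0.977 + 2.613 + 3.487 + 3.733 + 2.315 + 0.25 + 1.369 + 1.432) / 10
R_bar = 22.046 / 10 = 2.2046
sigma_hat = R_bar / d2 = 2.2046 / 2.704 = 0.8153

0.8153


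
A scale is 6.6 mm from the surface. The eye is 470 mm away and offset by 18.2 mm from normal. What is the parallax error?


error = h * offset / d
= 6.6 * 18.2 / 470
= 0.2556

0.2556


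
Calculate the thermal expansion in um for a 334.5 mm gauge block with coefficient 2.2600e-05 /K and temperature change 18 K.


dL = L * alpha * dT
= 334.5 * 2.2600e-05 * 18
= 0.1360746 mm
dL_um = 0.1360746 * 1000 = 136.0746 um

136.0746


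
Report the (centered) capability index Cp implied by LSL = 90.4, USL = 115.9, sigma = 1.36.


Cp = (USL - LSL) / (6 * sigma)
= (115.9 - 90.4) / (6 * 1.36)
= 25.5000 / 8.1600
= 3.1250

3.1250


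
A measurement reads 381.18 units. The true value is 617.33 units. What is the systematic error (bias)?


Systematic error = measured - true
= 381.18 - 617.33
= -236.1500

-236.1500


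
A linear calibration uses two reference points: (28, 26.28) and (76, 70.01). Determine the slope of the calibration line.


slope = (y2 - y1) / (x2 - x1)
= (70.01 - 26.28) / (76 - 28)
= 43.7300 / 48
= 0.9110

0.9110


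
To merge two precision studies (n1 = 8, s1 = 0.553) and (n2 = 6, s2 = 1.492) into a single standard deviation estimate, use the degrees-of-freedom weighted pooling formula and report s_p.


s_p = sqrt(((n1-1)*s1^2 + (n2-1)*s2^2) / (n1+n2-2))
numerator = (8-1)*0.553^2 + (6-1)*1.492^2 = 2.140663 + 11.13032 = 13.270983
denominator = 8 + 6 - 2 = 12
s_p^2 = 13.270983 / 12 = 1.1059153
s_p = sqrt(1.1059153) = 1.0516

1.0516


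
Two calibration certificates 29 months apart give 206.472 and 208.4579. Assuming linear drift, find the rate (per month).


rate = (v2 - v1) / months
= (208.4579 - 206.472) / 29
= 1.9859 / 29
= 0.0685

0.0685


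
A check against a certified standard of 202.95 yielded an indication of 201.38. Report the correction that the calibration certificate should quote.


Correction = standard - reading
= 202.95 - 201.38
= 1.5700

1.5700


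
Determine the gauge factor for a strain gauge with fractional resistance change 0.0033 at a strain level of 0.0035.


GF = (dR/R) / epsilon
= 0.0033 / 0.0035
= 0.9429

0.9429


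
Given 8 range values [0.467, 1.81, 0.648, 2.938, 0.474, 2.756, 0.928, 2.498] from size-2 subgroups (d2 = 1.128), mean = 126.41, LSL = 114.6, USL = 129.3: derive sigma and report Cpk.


R_bar = (0.467 + 1.81 + 0.648 + 2.938 + 0.474 + 2.756 + 0.928 + 2.498) / 8 = 1.564875
sigma = R_bar / d2 = 1.564875 / 1.128 = 1.3873005
Cp = (USL - LSL)/(6*sigma) = (129.3 - 114.6)/(6*1.3873005) = 1.7660
Cpu = (129.3 - 126.41)/(3*1.3873005) = 0.6944
Cpl = (126.41 - 114.6)/(3*1.3873005) = 2.8376
Cpk = min(Cpu, Cpl) = 0.6944

0.6944


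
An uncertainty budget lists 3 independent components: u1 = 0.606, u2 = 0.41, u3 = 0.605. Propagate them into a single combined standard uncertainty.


uc = sqrt(0.606^2 + 0.41^2 + 0.605^2)
uc = sqrt(0.901361)
uc = 0.9494

0.9494


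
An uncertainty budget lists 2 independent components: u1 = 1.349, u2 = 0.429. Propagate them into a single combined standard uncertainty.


uc = sqrt(1.349^2 + 0.429^2)
uc = sqrt(2.003842)
uc = 1.4156

1.4156


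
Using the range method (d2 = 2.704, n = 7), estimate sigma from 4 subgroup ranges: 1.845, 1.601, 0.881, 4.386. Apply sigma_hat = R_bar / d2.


R_bar = (1.845 + 1.601 + 0.881 + 4.386) / 4
R_bar = 8.713 / 4 = 2.17825
sigma_hat = R_bar / d2 = 2.17825 / 2.704 = 0.8056

0.8056


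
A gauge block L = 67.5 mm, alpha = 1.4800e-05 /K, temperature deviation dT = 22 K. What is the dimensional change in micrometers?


dL = L * alpha * dT
= 67.5 * 1.4800e-05 * 22
= 0.0219780 mm
dL_um = 0.0219780 * 1000 = 21.9780 um

21.9780


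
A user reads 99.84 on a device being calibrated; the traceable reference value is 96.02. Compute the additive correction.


Correction = standard - reading
= 96.02 - 99.84
= -3.8200

-3.8200


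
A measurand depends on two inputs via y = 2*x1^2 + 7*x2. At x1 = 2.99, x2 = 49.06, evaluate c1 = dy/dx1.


y = 2*x1^2 + 7*x2
dy/dx1 = 2*2*x1
Evaluate at x1 = 2.99: c1 = 4 * 2.99
c1 = 11.9600

11.9600


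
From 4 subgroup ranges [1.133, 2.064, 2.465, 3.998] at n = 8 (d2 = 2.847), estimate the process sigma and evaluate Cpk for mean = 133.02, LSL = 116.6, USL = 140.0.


R_bar = (1.133 + 2.064 + 2.465 + 3.998) / 4 = 2.415
sigma = R_bar / d2 = 2.415 / 2.847 = 0.84826133
Cp = (USL - LSL)/(6*sigma) = (140.0 - 116.6)/(6*0.84826133) = 4.5976
Cpu = (140.0 - 133.02)/(3*0.84826133) = 2.7429
Cpl = (133.02 - 116.6)/(3*0.84826133) = 6.4524
Cpk = min(Cpu, Cpl) = 2.7429

2.7429


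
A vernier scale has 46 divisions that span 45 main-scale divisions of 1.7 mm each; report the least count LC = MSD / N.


LC = MSD / n_div
= 1.7 / 46
= 0.0370

0.0370


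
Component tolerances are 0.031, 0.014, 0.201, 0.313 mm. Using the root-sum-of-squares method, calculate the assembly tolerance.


RSS = sqrt(0.031^2 + 0.014^2 + 0.201^2 + 0.313^2)
= sqrt(0.139527)
= 0.3735

0.3735


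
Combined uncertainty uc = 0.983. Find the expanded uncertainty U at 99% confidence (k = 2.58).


U = k * uc
U = 2.58 * 0.983
U = 2.5361

2.5361


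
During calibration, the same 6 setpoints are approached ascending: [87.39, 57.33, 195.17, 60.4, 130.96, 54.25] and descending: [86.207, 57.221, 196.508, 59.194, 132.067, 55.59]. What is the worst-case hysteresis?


|87.39 - 86.207| = 1.1830
|57.33 - 57.221| = 0.1090
|195.17 - 196.508| = 1.3380
|60.4 - 59.194| = 1.2060
|130.96 - 132.067| = 1.1070
|54.25 - 55.59| = 1.3400
hysteresis = max(diffs) = 1.3400

1.3400


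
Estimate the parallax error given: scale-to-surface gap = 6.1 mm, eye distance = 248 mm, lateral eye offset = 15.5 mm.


error = h * offset / d
= 6.1 * 15.5 / 248
= 0.3812

0.3812


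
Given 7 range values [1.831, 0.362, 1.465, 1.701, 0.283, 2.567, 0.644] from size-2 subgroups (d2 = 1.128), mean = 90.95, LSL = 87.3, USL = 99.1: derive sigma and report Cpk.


R_bar = (1.831 + 0.362 + 1.465 + 1.701 + 0.283 + 2.567 + 0.644) / 7 = 1.2647143
sigma = R_bar / d2 = 1.2647143 / 1.128 = 1.1212006
Cp = (USL - LSL)/(6*sigma) = (99.1 - 87.3)/(6*1.1212006) = 1.7541
Cpu = (99.1 - 90.95)/(3*1.1212006) = 2.4230
Cpl = (90.95 - 87.3)/(3*1.1212006) = 1.0851
Cpk = min(Cpu, Cpl) = 1.0851

1.0851


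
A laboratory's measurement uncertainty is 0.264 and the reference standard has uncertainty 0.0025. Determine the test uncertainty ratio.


TUR = u_lab / u_ref
= 0.264 / 0.0025
= 105.6000

105.6000


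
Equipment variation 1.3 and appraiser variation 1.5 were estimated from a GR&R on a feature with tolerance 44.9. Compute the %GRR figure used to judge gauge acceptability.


GRR = sqrt(EV^2 + AV^2) = sqrt(1.3^2 + 1.5^2) = 1.9849433
%GRR = GRR / tol * 100 = 1.9849433 / 44.9 * 100
%GRR = 4.4208

4.4208


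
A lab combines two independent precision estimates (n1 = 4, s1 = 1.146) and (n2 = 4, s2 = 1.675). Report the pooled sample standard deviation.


s_p = sqrt(((n1-1)*s1^2 + (n2-1)*s2^2) / (n1+n2-2))
numerator = (4-1)*1.146^2 + (4-1)*1.675^2 = 3.939948 + 8.416875 = 12.356823
denominator = 4 + 4 - 2 = 6
s_p^2 = 12.356823 / 6 = 2.0594705
s_p = sqrt(2.0594705) = 1.4351

1.4351


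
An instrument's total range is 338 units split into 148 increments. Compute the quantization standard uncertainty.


resolution = range / divisions
resolution = 338 / 148 = 2.2837838
u_res = resolution / (2*sqrt(3))
u_res = 2.2837838 / 3.4641016
u_res = 0.6593

0.6593


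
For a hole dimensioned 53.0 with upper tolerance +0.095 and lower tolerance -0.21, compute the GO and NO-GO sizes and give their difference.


GO = nominal - lower_tol (smallest hole = maximum material condition)
GO = 53.0 - 0.21 = 52.79
NO-GO = nominal + upper_tol (largest hole = least material condition)
NO-GO = 53.0 + 0.095 = 53.095
spread = NO-GO - GO = 53.095 - 52.79 = 0.3050

0.3050


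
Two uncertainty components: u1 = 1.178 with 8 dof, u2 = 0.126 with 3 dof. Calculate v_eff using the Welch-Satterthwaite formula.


uc = sqrt(u1^2 + u2^2) = sqrt(1.178^2 + 0.126^2) = 1.1847194
v_eff = uc^4 / (u1^4/v1 + u2^4/v2)
= 1.1847194^4 / (1.178^4/8 + 0.126^4/3)
= 1.9699808 / 0.24079238
v_eff = 8.1812

8.1812


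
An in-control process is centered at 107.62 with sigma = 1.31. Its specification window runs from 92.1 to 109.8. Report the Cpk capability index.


Cpu = (USL - mean) / (3*sigma) = (109.8 - 107.62) / (3*1.31) = 0.5547
Cpl = (mean - LSL) / (3*sigma) = (107.62 - 92.1) / (3*1.31) = 3.9491
Cpk = min(Cpu, Cpl) = 0.5547

0.5547


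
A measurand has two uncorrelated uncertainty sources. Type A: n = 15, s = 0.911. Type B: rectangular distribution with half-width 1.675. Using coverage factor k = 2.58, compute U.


u_A = s / sqrt(n) = 0.911 / sqrt(15) = 0.23521919
u_B = half_width / sqrt(3) = 1.675 / sqrt(3) = 0.9670617
uc = sqrt(u_A^2 + u_B^2) = sqrt(0.23521919^2 + 0.9670617^2) = 0.99525695
U = k * uc = 2.58 * 0.99525695
U = 2.5678

2.5678


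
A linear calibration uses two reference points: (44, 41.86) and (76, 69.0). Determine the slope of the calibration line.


slope = (y2 - y1) / (x2 - x1)
= (69.0 - 41.86) / (76 - 44)
= 27.1400 / 32
= 0.8481

0.8481


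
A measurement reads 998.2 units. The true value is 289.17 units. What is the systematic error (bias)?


Systematic error = measured - true
= 998.2 - 289.17
= 709.0300

709.0300
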